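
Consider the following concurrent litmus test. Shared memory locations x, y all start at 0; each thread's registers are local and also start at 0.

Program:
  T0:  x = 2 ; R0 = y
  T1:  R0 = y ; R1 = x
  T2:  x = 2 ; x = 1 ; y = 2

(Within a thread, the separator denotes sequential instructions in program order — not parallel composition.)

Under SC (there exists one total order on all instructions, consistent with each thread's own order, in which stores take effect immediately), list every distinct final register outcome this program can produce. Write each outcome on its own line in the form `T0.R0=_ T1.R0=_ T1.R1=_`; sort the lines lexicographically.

outcome vector order: (T0.R0,T1.R0,T1.R1)
|SC outcomes| = 10

T0.R0=0 T1.R0=0 T1.R1=0
T0.R0=0 T1.R0=0 T1.R1=1
T0.R0=0 T1.R0=0 T1.R1=2
T0.R0=0 T1.R0=2 T1.R1=1
T0.R0=0 T1.R0=2 T1.R1=2
T0.R0=2 T1.R0=0 T1.R1=0
T0.R0=2 T1.R0=0 T1.R1=1
T0.R0=2 T1.R0=0 T1.R1=2
T0.R0=2 T1.R0=2 T1.R1=1
T0.R0=2 T1.R0=2 T1.R1=2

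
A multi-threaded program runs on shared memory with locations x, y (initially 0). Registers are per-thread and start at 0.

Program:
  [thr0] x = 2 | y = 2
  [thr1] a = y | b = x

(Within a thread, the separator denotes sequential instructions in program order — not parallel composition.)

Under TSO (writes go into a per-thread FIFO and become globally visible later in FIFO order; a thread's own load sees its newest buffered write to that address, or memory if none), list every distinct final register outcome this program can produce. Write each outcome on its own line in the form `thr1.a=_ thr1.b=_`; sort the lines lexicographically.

outcome vector order: (thr1.a,thr1.b)
|TSO outcomes| = 3

thr1.a=0 thr1.b=0
thr1.a=0 thr1.b=2
thr1.a=2 thr1.b=2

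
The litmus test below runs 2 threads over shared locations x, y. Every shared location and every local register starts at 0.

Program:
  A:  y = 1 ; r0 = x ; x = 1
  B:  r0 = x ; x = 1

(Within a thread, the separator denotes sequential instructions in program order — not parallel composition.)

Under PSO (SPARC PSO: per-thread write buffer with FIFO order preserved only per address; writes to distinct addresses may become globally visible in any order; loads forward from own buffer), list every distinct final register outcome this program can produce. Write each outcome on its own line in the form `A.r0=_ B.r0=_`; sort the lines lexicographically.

outcome vector order: (A.r0,B.r0)
|PSO outcomes| = 3

A.r0=0 B.r0=0
A.r0=0 B.r0=1
A.r0=1 B.r0=0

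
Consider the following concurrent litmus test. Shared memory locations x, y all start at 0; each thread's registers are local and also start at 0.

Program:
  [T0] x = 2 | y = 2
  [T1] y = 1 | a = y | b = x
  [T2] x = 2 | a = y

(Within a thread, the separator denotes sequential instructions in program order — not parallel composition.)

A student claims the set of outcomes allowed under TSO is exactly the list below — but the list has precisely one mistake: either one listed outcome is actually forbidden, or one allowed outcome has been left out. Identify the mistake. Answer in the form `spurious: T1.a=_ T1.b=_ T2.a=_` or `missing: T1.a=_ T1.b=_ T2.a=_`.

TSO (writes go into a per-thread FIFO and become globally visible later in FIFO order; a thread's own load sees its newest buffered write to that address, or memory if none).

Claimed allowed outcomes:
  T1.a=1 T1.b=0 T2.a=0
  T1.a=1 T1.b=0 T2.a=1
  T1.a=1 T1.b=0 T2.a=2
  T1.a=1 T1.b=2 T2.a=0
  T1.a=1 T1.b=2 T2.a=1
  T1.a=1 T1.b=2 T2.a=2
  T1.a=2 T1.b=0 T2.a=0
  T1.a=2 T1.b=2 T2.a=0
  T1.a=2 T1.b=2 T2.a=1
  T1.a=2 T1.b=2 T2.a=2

outcome vector order: (T1.a,T1.b,T2.a)
TSO: 9 outcomes — {<1 0 0> <1 0 1> <1 0 2> <1 2 0> <1 2 1> <1 2 2> <2 2 0> <2 2 1> <2 2 2>}
claimed∖TSO = {<2 0 0>}

spurious: T1.a=2 T1.b=0 T2.a=0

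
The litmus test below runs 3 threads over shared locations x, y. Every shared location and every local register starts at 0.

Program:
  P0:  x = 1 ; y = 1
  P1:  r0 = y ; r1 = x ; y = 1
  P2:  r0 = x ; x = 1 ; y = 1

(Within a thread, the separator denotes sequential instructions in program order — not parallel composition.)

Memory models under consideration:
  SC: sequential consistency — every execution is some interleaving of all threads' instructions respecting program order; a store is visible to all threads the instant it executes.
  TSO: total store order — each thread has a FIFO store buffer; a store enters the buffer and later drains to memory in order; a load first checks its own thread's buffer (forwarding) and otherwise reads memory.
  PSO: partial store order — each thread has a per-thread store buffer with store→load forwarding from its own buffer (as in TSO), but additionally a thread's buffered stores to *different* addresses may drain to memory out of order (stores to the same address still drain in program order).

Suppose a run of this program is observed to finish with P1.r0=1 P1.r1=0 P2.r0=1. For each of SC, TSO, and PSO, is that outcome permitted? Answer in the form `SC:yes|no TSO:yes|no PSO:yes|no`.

outcome vector order: (P1.r0,P1.r1,P2.r0)
SC: 6 outcomes — {000, 001, 010, 011, 110, 111}
TSO: 6 outcomes — {000, 001, 010, 011, 110, 111}
PSO: 8 outcomes — {000, 001, 010, 011, 100, 101, 110, 111}
target 101 ∈ {PSO}

SC:no TSO:no PSO:yes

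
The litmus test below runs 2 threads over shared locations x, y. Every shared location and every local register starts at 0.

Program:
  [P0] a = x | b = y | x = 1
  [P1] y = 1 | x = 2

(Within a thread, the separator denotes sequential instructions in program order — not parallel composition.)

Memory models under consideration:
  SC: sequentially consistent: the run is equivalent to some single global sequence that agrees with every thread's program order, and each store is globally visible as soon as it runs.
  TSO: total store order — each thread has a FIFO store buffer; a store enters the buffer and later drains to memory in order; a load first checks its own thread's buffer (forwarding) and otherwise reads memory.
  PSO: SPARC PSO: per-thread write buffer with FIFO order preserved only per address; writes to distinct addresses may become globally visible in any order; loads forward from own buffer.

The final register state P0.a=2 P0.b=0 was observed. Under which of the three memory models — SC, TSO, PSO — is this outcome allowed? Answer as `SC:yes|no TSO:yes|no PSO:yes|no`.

outcome vector order: (P0.a,P0.b)
SC (3): 0/0 0/1 2/1
TSO (3): 0/0 0/1 2/1
PSO (4): 0/0 0/1 2/0 2/1
target 2/0 ∈ {PSO}

SC:no TSO:no PSO:yes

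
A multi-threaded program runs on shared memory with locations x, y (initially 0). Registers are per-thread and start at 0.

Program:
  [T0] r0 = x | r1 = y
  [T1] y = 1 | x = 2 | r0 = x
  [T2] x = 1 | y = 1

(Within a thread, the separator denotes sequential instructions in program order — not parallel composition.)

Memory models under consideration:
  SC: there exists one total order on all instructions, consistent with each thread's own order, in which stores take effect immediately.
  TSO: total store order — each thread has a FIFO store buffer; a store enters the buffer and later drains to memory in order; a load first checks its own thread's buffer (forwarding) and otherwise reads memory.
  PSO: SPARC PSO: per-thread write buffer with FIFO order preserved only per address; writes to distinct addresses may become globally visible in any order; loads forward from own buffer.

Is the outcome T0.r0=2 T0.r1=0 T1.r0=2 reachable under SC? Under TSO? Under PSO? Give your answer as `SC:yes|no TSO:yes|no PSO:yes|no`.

SC:no TSO:no PSO:yes

outcome vector order: (T0.r0,T0.r1,T1.r0)
under SC → (0,0,1); (0,0,2); (0,1,1); (0,1,2); (1,0,2); (1,1,1); (1,1,2); (2,1,1); (2,1,2)
under TSO → (0,0,1); (0,0,2); (0,1,1); (0,1,2); (1,0,2); (1,1,1); (1,1,2); (2,1,1); (2,1,2)
under PSO → (0,0,1); (0,0,2); (0,1,1); (0,1,2); (1,0,1); (1,0,2); (1,1,1); (1,1,2); (2,0,1); (2,0,2); (2,1,1); (2,1,2)
target (2,0,2) ∈ {PSO}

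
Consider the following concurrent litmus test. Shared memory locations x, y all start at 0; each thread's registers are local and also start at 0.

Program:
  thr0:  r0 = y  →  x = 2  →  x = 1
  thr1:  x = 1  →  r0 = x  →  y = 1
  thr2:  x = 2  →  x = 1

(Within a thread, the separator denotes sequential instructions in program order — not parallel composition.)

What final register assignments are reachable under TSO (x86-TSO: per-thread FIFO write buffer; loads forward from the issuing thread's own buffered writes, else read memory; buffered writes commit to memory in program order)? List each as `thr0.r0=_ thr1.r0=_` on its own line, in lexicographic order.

outcome vector order: (thr0.r0,thr1.r0)
|TSO outcomes| = 4

thr0.r0=0 thr1.r0=1
thr0.r0=0 thr1.r0=2
thr0.r0=1 thr1.r0=1
thr0.r0=1 thr1.r0=2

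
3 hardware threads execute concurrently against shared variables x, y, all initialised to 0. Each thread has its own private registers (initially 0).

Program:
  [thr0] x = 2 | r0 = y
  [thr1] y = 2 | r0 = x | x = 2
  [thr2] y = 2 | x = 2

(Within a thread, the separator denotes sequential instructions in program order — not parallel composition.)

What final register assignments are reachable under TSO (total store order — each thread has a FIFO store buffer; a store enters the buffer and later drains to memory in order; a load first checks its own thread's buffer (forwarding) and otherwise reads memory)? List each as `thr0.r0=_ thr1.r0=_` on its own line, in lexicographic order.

outcome vector order: (thr0.r0,thr1.r0)
|TSO outcomes| = 4

thr0.r0=0 thr1.r0=0
thr0.r0=0 thr1.r0=2
thr0.r0=2 thr1.r0=0
thr0.r0=2 thr1.r0=2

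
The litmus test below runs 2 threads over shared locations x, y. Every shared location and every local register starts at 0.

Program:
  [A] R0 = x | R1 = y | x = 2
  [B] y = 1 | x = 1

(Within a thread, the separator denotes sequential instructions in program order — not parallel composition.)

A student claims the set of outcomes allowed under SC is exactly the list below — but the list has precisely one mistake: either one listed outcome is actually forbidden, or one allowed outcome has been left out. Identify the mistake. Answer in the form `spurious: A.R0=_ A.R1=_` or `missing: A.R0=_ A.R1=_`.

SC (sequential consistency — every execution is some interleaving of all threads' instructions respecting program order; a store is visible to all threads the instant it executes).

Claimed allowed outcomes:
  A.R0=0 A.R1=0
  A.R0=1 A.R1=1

missing: A.R0=0 A.R1=1

outcome vector order: (A.R0,A.R1)
[SC] allowed = {<0 0>, <0 1>, <1 1>}
SC∖claimed = {<0 1>}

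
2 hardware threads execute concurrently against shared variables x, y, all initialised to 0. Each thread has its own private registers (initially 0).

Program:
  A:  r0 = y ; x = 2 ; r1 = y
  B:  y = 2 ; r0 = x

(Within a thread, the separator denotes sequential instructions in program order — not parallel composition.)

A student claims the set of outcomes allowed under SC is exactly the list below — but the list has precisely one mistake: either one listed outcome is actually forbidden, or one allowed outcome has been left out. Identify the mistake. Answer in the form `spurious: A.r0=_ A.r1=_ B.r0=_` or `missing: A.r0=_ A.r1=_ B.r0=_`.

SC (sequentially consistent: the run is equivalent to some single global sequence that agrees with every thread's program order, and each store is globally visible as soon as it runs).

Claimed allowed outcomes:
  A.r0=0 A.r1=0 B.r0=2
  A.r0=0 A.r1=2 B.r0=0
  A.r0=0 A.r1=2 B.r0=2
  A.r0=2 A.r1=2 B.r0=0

outcome vector order: (A.r0,A.r1,B.r0)
SC (5): 002 020 022 220 222
SC∖claimed = {222}

missing: A.r0=2 A.r1=2 B.r0=2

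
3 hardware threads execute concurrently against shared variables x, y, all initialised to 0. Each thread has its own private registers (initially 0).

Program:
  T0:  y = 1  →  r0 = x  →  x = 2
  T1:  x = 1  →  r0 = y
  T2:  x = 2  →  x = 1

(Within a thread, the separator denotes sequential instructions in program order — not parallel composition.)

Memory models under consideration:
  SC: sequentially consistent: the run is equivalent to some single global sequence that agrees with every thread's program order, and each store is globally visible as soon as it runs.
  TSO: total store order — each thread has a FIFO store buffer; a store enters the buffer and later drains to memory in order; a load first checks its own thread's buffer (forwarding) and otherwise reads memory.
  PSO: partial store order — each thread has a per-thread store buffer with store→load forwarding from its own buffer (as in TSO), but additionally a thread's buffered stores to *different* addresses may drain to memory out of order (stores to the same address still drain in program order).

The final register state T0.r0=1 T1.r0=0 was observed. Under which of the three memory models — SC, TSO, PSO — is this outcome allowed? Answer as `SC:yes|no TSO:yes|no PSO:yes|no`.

SC:yes TSO:yes PSO:yes

outcome vector order: (T0.r0,T1.r0)
[SC] allowed = {01; 10; 11; 20; 21}
[TSO] allowed = {00; 01; 10; 11; 20; 21}
[PSO] allowed = {00; 01; 10; 11; 20; 21}
target 10 ∈ {SC,TSO,PSO}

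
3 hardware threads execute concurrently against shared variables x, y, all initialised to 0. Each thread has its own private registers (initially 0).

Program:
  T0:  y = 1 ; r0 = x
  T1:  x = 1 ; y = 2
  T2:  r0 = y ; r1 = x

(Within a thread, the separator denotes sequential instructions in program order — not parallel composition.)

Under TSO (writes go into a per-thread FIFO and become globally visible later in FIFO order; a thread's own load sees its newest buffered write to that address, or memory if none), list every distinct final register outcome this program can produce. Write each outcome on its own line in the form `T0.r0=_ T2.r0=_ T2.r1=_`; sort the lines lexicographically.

T0.r0=0 T2.r0=0 T2.r1=0
T0.r0=0 T2.r0=0 T2.r1=1
T0.r0=0 T2.r0=1 T2.r1=0
T0.r0=0 T2.r0=1 T2.r1=1
T0.r0=0 T2.r0=2 T2.r1=1
T0.r0=1 T2.r0=0 T2.r1=0
T0.r0=1 T2.r0=0 T2.r1=1
T0.r0=1 T2.r0=1 T2.r1=0
T0.r0=1 T2.r0=1 T2.r1=1
T0.r0=1 T2.r0=2 T2.r1=1

outcome vector order: (T0.r0,T2.r0,T2.r1)
|TSO outcomes| = 10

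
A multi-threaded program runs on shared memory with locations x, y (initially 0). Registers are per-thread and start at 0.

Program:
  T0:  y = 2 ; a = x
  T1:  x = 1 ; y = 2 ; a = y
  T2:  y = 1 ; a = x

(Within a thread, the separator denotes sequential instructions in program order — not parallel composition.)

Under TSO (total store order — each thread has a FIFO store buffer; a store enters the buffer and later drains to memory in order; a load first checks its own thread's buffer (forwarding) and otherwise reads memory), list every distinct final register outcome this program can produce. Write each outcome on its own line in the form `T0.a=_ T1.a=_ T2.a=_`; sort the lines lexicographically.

T0.a=0 T1.a=1 T2.a=0
T0.a=0 T1.a=1 T2.a=1
T0.a=0 T1.a=2 T2.a=0
T0.a=0 T1.a=2 T2.a=1
T0.a=1 T1.a=1 T2.a=0
T0.a=1 T1.a=1 T2.a=1
T0.a=1 T1.a=2 T2.a=0
T0.a=1 T1.a=2 T2.a=1

outcome vector order: (T0.a,T1.a,T2.a)
|TSO outcomes| = 8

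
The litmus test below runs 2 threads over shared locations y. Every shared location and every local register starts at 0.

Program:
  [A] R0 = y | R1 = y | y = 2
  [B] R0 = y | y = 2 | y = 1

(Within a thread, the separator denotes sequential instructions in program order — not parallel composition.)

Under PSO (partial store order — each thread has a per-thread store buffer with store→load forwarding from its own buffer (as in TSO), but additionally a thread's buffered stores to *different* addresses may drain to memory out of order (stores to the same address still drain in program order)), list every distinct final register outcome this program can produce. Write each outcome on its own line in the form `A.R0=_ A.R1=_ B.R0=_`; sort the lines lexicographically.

outcome vector order: (A.R0,A.R1,B.R0)
|PSO outcomes| = 7

A.R0=0 A.R1=0 B.R0=0
A.R0=0 A.R1=0 B.R0=2
A.R0=0 A.R1=1 B.R0=0
A.R0=0 A.R1=2 B.R0=0
A.R0=1 A.R1=1 B.R0=0
A.R0=2 A.R1=1 B.R0=0
A.R0=2 A.R1=2 B.R0=0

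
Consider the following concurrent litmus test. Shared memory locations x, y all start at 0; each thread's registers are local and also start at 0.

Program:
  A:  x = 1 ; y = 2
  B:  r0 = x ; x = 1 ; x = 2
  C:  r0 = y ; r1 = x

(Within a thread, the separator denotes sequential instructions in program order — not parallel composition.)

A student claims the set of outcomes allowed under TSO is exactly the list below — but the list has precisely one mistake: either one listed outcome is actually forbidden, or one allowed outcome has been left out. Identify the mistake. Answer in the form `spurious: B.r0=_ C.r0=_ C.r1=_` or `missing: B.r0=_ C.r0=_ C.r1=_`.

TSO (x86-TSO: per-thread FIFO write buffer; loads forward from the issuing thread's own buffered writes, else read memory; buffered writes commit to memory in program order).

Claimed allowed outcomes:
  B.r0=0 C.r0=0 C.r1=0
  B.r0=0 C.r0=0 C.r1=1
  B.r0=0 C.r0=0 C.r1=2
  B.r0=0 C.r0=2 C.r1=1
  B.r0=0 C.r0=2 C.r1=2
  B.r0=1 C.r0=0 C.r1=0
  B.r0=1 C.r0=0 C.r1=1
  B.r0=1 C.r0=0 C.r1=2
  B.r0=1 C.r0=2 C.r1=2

missing: B.r0=1 C.r0=2 C.r1=1

outcome vector order: (B.r0,C.r0,C.r1)
TSO (10): 000 001 002 021 022 100 101 102 121 122
TSO∖claimed = {121}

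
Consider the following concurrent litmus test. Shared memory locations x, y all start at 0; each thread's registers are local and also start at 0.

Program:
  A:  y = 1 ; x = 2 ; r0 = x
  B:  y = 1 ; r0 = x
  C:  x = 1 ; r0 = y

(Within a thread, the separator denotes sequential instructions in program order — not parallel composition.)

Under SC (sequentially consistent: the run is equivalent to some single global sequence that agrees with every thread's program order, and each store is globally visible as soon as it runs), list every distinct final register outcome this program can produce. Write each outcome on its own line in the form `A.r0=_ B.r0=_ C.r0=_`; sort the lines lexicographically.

A.r0=1 B.r0=0 C.r0=1
A.r0=1 B.r0=1 C.r0=1
A.r0=1 B.r0=2 C.r0=1
A.r0=2 B.r0=0 C.r0=1
A.r0=2 B.r0=1 C.r0=0
A.r0=2 B.r0=1 C.r0=1
A.r0=2 B.r0=2 C.r0=0
A.r0=2 B.r0=2 C.r0=1

outcome vector order: (A.r0,B.r0,C.r0)
|SC outcomes| = 8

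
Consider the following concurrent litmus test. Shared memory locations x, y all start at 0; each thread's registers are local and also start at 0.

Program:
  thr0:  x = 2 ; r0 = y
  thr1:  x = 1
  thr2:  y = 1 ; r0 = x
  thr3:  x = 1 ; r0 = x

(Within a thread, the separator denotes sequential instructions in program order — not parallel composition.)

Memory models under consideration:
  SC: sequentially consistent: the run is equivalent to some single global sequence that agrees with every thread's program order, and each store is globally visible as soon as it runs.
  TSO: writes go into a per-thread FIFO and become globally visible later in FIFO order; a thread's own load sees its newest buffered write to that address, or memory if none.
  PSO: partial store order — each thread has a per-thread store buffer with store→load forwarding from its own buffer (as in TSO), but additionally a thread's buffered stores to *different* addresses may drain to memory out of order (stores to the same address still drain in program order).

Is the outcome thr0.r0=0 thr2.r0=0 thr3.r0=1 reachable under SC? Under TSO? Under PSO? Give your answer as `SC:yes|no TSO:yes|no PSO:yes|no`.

SC:no TSO:yes PSO:yes

outcome vector order: (thr0.r0,thr2.r0,thr3.r0)
SC: 10 outcomes — {0/1/1, 0/1/2, 0/2/1, 0/2/2, 1/0/1, 1/0/2, 1/1/1, 1/1/2, 1/2/1, 1/2/2}
TSO: 12 outcomes — {0/0/1, 0/0/2, 0/1/1, 0/1/2, 0/2/1, 0/2/2, 1/0/1, 1/0/2, 1/1/1, 1/1/2, 1/2/1, 1/2/2}
PSO: 12 outcomes — {0/0/1, 0/0/2, 0/1/1, 0/1/2, 0/2/1, 0/2/2, 1/0/1, 1/0/2, 1/1/1, 1/1/2, 1/2/1, 1/2/2}
target 0/0/1 ∈ {TSO,PSO}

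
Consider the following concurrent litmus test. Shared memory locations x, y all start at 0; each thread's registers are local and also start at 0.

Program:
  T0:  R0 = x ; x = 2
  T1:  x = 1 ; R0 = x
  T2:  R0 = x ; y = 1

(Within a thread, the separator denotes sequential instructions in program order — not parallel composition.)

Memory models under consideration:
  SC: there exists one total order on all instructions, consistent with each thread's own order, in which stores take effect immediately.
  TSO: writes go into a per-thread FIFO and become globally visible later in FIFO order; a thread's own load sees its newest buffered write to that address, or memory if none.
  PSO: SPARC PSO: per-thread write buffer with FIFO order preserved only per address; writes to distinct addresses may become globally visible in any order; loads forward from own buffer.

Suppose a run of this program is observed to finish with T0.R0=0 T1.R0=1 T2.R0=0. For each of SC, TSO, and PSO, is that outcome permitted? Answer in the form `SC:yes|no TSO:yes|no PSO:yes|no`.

outcome vector order: (T0.R0,T1.R0,T2.R0)
under SC → (0,1,0); (0,1,1); (0,1,2); (0,2,0); (0,2,1); (0,2,2); (1,1,0); (1,1,1); (1,1,2); (1,2,0); (1,2,1); (1,2,2)
under TSO → (0,1,0); (0,1,1); (0,1,2); (0,2,0); (0,2,1); (0,2,2); (1,1,0); (1,1,1); (1,1,2); (1,2,0); (1,2,1); (1,2,2)
under PSO → (0,1,0); (0,1,1); (0,1,2); (0,2,0); (0,2,1); (0,2,2); (1,1,0); (1,1,1); (1,1,2); (1,2,0); (1,2,1); (1,2,2)
target (0,1,0) ∈ {SC,TSO,PSO}

SC:yes TSO:yes PSO:yes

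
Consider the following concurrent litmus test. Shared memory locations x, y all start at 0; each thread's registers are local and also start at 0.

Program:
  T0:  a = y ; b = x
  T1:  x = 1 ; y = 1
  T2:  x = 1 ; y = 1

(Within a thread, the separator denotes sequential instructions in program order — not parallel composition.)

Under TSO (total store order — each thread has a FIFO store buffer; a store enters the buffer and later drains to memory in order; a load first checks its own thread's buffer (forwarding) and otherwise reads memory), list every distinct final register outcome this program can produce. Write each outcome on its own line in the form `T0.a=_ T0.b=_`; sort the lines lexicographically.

T0.a=0 T0.b=0
T0.a=0 T0.b=1
T0.a=1 T0.b=1

outcome vector order: (T0.a,T0.b)
|TSO outcomes| = 3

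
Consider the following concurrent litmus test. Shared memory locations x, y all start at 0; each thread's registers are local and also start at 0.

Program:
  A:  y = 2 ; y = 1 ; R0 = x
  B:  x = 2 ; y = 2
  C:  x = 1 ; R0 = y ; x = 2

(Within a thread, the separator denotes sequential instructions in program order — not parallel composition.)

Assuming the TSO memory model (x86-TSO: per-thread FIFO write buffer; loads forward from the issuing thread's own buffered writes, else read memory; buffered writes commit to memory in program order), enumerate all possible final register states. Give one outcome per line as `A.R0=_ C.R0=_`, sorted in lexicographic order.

A.R0=0 C.R0=0
A.R0=0 C.R0=1
A.R0=0 C.R0=2
A.R0=1 C.R0=0
A.R0=1 C.R0=1
A.R0=1 C.R0=2
A.R0=2 C.R0=0
A.R0=2 C.R0=1
A.R0=2 C.R0=2

outcome vector order: (A.R0,C.R0)
|TSO outcomes| = 9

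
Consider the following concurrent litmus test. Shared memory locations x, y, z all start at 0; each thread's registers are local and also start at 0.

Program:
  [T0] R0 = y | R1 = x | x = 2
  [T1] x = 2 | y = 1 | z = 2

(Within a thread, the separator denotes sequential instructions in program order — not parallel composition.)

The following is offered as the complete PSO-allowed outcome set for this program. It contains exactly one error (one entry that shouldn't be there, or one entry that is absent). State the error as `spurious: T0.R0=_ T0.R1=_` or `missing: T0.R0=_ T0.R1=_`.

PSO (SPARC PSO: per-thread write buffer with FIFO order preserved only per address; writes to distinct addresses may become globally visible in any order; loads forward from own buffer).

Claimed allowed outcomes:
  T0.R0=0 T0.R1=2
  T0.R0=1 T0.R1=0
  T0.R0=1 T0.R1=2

missing: T0.R0=0 T0.R1=0

outcome vector order: (T0.R0,T0.R1)
PSO (4): (0,0) (0,2) (1,0) (1,2)
PSO∖claimed = {(0,0)}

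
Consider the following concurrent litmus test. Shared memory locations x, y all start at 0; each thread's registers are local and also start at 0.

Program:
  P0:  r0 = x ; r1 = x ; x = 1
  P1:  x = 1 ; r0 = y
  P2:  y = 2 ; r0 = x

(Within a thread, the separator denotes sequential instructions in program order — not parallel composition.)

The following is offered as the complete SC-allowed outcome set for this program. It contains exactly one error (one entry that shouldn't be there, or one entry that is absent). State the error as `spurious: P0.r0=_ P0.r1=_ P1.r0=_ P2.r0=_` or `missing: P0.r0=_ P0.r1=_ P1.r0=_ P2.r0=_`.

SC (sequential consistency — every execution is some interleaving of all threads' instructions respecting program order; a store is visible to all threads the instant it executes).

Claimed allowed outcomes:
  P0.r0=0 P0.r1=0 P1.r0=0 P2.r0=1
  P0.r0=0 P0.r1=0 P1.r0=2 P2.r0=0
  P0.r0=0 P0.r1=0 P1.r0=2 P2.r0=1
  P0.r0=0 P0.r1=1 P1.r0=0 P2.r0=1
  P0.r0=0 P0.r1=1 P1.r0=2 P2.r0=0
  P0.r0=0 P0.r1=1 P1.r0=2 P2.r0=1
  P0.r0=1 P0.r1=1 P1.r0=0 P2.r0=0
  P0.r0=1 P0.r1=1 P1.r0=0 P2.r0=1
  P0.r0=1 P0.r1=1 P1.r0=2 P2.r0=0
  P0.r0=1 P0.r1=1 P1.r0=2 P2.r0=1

spurious: P0.r0=1 P0.r1=1 P1.r0=0 P2.r0=0

outcome vector order: (P0.r0,P0.r1,P1.r0,P2.r0)
SC: 9 outcomes — {<0 0 0 1>, <0 0 2 0>, <0 0 2 1>, <0 1 0 1>, <0 1 2 0>, <0 1 2 1>, <1 1 0 1>, <1 1 2 0>, <1 1 2 1>}
claimed∖SC = {<1 1 0 0>}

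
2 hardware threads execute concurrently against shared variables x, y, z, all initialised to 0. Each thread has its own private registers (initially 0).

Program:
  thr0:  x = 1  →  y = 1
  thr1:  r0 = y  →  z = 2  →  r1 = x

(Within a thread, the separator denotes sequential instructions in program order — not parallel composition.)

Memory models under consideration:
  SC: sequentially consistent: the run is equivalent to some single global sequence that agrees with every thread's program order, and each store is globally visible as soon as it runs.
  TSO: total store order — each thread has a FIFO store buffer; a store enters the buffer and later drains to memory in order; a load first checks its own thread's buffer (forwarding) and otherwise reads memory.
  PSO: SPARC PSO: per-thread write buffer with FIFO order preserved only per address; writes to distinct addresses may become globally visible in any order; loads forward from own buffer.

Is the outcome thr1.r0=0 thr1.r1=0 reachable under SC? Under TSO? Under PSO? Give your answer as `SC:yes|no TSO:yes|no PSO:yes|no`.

SC:yes TSO:yes PSO:yes

outcome vector order: (thr1.r0,thr1.r1)
under SC → <0 0>; <0 1>; <1 1>
under TSO → <0 0>; <0 1>; <1 1>
under PSO → <0 0>; <0 1>; <1 0>; <1 1>
target <0 0> ∈ {SC,TSO,PSO}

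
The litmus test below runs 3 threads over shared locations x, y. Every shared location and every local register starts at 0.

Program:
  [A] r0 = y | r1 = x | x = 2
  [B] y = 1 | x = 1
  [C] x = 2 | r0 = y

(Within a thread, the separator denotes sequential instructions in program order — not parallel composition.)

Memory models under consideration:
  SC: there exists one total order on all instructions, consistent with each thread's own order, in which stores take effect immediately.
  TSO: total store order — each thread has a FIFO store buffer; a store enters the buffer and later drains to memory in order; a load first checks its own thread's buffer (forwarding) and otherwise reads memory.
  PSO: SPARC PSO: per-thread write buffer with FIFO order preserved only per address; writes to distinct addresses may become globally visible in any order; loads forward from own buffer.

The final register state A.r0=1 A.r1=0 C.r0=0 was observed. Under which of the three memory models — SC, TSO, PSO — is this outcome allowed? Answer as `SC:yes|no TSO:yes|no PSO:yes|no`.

SC:no TSO:yes PSO:yes

outcome vector order: (A.r0,A.r1,C.r0)
SC: 11 outcomes — {0/0/0, 0/0/1, 0/1/0, 0/1/1, 0/2/0, 0/2/1, 1/0/1, 1/1/0, 1/1/1, 1/2/0, 1/2/1}
TSO: 12 outcomes — {0/0/0, 0/0/1, 0/1/0, 0/1/1, 0/2/0, 0/2/1, 1/0/0, 1/0/1, 1/1/0, 1/1/1, 1/2/0, 1/2/1}
PSO: 12 outcomes — {0/0/0, 0/0/1, 0/1/0, 0/1/1, 0/2/0, 0/2/1, 1/0/0, 1/0/1, 1/1/0, 1/1/1, 1/2/0, 1/2/1}
target 1/0/0 ∈ {TSO,PSO}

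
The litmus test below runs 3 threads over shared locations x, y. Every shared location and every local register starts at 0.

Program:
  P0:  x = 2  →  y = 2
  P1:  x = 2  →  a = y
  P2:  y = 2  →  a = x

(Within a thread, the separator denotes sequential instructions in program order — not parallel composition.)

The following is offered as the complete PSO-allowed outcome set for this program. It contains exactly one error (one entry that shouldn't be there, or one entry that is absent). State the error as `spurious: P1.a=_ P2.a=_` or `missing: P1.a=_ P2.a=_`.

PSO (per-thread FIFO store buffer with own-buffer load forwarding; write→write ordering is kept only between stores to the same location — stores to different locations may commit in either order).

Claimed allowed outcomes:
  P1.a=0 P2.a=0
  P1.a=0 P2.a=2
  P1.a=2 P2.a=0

outcome vector order: (P1.a,P2.a)
PSO: 4 outcomes — {<0 0> <0 2> <2 0> <2 2>}
PSO∖claimed = {<2 2>}

missing: P1.a=2 P2.a=2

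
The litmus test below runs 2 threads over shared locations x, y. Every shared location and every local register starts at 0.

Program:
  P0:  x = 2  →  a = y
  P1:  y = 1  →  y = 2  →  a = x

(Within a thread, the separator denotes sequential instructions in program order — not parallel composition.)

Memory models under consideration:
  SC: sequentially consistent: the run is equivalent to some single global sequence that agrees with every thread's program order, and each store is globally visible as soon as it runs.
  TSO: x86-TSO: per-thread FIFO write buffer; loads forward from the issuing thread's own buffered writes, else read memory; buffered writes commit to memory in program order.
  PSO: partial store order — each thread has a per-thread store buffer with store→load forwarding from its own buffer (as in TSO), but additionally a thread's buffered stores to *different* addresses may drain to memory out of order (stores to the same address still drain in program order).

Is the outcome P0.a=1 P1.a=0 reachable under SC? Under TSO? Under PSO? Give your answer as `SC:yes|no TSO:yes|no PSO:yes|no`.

SC:no TSO:yes PSO:yes

outcome vector order: (P0.a,P1.a)
SC: 4 outcomes — {<0 2> <1 2> <2 0> <2 2>}
TSO: 6 outcomes — {<0 0> <0 2> <1 0> <1 2> <2 0> <2 2>}
PSO: 6 outcomes — {<0 0> <0 2> <1 0> <1 2> <2 0> <2 2>}
target <1 0> ∈ {TSO,PSO}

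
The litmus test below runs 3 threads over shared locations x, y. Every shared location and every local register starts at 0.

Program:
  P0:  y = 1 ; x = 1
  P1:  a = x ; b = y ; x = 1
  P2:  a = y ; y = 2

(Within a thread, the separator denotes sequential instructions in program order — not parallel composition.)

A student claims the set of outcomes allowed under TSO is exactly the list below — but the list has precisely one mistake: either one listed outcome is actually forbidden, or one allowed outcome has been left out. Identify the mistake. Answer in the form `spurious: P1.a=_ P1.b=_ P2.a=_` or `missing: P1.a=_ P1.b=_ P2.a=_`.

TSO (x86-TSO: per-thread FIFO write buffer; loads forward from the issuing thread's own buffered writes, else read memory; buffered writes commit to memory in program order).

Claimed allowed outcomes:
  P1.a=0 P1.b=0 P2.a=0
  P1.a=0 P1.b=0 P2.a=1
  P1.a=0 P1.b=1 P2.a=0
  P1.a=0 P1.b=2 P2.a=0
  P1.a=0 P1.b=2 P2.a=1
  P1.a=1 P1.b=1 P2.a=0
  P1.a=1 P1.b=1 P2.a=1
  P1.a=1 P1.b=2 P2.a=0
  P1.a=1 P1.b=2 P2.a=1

outcome vector order: (P1.a,P1.b,P2.a)
under TSO → <0 0 0>, <0 0 1>, <0 1 0>, <0 1 1>, <0 2 0>, <0 2 1>, <1 1 0>, <1 1 1>, <1 2 0>, <1 2 1>
TSO∖claimed = {<0 1 1>}

missing: P1.a=0 P1.b=1 P2.a=1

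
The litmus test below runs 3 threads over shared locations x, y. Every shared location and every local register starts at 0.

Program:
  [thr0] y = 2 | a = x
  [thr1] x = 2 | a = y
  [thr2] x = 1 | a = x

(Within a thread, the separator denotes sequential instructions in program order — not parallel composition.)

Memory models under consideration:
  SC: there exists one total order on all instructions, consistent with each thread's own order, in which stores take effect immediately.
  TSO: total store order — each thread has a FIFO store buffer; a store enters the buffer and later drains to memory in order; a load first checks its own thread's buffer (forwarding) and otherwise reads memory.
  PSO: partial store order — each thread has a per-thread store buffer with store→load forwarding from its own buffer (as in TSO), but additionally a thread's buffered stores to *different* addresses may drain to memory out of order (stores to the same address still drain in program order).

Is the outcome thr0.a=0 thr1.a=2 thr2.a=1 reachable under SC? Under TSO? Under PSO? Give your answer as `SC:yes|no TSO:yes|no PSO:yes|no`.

outcome vector order: (thr0.a,thr1.a,thr2.a)
SC: 9 outcomes — {021; 022; 101; 121; 122; 201; 202; 221; 222}
TSO: 12 outcomes — {001; 002; 021; 022; 101; 102; 121; 122; 201; 202; 221; 222}
PSO: 12 outcomes — {001; 002; 021; 022; 101; 102; 121; 122; 201; 202; 221; 222}
target 021 ∈ {SC,TSO,PSO}

SC:yes TSO:yes PSO:yes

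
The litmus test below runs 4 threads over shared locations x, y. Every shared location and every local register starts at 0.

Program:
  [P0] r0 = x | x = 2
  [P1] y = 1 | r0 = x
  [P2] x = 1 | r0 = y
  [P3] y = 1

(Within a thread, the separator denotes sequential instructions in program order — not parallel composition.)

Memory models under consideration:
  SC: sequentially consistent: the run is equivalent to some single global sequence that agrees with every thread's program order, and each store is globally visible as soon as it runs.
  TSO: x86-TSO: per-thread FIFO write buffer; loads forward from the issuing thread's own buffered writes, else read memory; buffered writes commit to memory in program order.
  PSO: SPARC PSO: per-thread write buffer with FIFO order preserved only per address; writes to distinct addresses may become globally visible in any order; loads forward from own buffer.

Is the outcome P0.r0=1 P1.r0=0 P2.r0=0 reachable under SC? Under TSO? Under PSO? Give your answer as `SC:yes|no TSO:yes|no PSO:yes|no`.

SC:no TSO:yes PSO:yes

outcome vector order: (P0.r0,P1.r0,P2.r0)
SC: 10 outcomes — {0/0/1 0/1/0 0/1/1 0/2/0 0/2/1 1/0/1 1/1/0 1/1/1 1/2/0 1/2/1}
TSO: 12 outcomes — {0/0/0 0/0/1 0/1/0 0/1/1 0/2/0 0/2/1 1/0/0 1/0/1 1/1/0 1/1/1 1/2/0 1/2/1}
PSO: 12 outcomes — {0/0/0 0/0/1 0/1/0 0/1/1 0/2/0 0/2/1 1/0/0 1/0/1 1/1/0 1/1/1 1/2/0 1/2/1}
target 1/0/0 ∈ {TSO,PSO}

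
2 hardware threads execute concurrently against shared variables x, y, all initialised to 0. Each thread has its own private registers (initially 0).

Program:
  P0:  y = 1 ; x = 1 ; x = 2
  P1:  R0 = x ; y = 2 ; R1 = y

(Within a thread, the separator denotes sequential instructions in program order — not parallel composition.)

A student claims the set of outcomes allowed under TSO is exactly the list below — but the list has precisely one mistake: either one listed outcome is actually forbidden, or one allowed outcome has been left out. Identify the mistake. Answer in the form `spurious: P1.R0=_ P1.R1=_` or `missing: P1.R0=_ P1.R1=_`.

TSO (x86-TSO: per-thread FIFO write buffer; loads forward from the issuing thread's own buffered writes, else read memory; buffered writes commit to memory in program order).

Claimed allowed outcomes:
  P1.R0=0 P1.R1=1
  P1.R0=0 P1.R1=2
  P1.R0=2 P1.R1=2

outcome vector order: (P1.R0,P1.R1)
[TSO] allowed = {(0,1); (0,2); (1,2); (2,2)}
TSO∖claimed = {(1,2)}

missing: P1.R0=1 P1.R1=2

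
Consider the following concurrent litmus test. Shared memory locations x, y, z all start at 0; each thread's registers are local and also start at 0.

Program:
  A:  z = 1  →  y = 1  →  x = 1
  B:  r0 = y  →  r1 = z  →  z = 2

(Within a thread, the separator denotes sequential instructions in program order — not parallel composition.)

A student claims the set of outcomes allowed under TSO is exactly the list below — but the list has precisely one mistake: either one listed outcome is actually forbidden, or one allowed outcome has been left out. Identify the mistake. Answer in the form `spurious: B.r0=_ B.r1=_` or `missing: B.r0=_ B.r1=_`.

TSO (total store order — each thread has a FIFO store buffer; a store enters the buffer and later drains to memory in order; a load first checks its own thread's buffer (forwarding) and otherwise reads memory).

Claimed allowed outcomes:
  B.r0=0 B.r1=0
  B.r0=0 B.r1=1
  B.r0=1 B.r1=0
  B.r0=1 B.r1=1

spurious: B.r0=1 B.r1=0

outcome vector order: (B.r0,B.r1)
TSO (3): (0,0) (0,1) (1,1)
claimed∖TSO = {(1,0)}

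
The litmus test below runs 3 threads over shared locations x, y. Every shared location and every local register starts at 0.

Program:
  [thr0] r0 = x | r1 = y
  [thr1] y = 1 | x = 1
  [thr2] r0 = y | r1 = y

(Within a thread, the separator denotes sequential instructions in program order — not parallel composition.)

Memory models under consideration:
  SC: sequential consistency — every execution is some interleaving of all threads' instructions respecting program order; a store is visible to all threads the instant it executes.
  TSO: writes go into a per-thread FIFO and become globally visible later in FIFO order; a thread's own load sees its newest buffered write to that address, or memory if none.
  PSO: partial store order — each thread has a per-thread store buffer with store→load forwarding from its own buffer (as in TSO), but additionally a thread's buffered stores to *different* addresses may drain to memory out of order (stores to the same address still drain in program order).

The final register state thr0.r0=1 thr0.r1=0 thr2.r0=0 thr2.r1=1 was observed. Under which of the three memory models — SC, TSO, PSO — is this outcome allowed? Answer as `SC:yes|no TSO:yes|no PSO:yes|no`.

outcome vector order: (thr0.r0,thr0.r1,thr2.r0,thr2.r1)
SC: 9 outcomes — {0/0/0/0; 0/0/0/1; 0/0/1/1; 0/1/0/0; 0/1/0/1; 0/1/1/1; 1/1/0/0; 1/1/0/1; 1/1/1/1}
TSO: 9 outcomes — {0/0/0/0; 0/0/0/1; 0/0/1/1; 0/1/0/0; 0/1/0/1; 0/1/1/1; 1/1/0/0; 1/1/0/1; 1/1/1/1}
PSO: 12 outcomes — {0/0/0/0; 0/0/0/1; 0/0/1/1; 0/1/0/0; 0/1/0/1; 0/1/1/1; 1/0/0/0; 1/0/0/1; 1/0/1/1; 1/1/0/0; 1/1/0/1; 1/1/1/1}
target 1/0/0/1 ∈ {PSO}

SC:no TSO:no PSO:yes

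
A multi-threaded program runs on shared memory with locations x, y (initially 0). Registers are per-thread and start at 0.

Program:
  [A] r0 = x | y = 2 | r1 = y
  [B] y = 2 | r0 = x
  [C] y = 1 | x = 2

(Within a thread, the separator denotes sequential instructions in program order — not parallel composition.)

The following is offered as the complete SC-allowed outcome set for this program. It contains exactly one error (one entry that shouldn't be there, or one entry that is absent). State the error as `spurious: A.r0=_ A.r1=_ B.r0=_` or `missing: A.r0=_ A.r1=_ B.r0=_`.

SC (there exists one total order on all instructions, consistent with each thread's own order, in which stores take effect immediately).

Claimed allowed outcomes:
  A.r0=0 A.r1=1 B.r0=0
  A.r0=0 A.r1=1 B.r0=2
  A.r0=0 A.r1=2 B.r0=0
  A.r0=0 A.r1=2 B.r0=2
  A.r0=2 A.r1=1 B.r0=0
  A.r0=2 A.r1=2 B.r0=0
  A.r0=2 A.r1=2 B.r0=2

spurious: A.r0=2 A.r1=1 B.r0=0

outcome vector order: (A.r0,A.r1,B.r0)
SC: 6 outcomes — {0/1/0 0/1/2 0/2/0 0/2/2 2/2/0 2/2/2}
claimed∖SC = {2/1/0}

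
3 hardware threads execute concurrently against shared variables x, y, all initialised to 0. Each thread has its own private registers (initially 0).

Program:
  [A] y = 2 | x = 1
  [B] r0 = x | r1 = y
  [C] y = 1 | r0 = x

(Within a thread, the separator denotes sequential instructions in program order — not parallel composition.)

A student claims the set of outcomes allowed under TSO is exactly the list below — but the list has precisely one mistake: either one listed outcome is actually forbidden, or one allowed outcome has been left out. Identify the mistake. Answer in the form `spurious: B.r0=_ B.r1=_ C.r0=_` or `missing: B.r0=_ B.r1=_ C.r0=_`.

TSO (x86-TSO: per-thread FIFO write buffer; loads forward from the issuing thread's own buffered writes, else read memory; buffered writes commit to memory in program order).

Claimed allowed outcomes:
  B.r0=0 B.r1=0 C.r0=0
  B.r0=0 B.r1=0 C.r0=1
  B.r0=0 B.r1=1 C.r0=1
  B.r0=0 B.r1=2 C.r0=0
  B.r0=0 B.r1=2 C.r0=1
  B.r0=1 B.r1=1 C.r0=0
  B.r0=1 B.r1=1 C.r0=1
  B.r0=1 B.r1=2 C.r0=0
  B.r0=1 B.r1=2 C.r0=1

missing: B.r0=0 B.r1=1 C.r0=0

outcome vector order: (B.r0,B.r1,C.r0)
TSO: 10 outcomes — {000, 001, 010, 011, 020, 021, 110, 111, 120, 121}
TSO∖claimed = {010}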